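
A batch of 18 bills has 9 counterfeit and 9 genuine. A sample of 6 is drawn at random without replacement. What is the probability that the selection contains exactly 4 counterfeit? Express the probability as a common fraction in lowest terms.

Total number of selections: C(18,6) = 18564.
Selections with exactly 4 counterfeit: choose 4 of the 9 counterfeit and 2 of the 9 genuine, C(9,4)·C(9,2) = 126·36 = 4536.
Probability = 4536/18564 = 54/221.

54/221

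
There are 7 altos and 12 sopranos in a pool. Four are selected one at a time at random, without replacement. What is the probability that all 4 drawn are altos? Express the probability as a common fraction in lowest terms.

35/3876

Multiply the conditional probabilities at each draw: 7/19 · 6/18 · 5/17 · 4/16 = 840/93024 = 35/3876.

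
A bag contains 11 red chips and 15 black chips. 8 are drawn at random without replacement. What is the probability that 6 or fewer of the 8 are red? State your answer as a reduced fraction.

Total selections: C(26,8) = 1562275.
Favorable selections (6 or fewer red): C(11,0)·C(15,8) + C(11,1)·C(15,7) + C(11,2)·C(15,6) + C(11,3)·C(15,5) + C(11,4)·C(15,4) + C(11,5)·C(15,3) + C(11,6)·C(15,2) = 6435 + 70785 + 275275 + 495495 + 450450 + 210210 + 48510 = 1557160.
Probability = 1557160/1562275 = 28312/28405.

28312/28405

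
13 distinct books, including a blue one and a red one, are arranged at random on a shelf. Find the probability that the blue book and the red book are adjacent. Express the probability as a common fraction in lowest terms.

There are 13! = 6227020800 arrangements.
Treat the blue book and the red book as a block: 12! arrangements of the blocks × 2 orders within the block = 2·479001600 = 958003200.
Probability = 958003200/6227020800 = 2/13.

2/13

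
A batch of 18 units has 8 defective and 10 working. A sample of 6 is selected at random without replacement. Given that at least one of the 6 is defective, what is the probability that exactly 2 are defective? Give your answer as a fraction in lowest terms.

Work in counts. Selections with at least one defective: C(18,6) − C(10,6) = 18564 − 210 = 18354.
Of those, selections where exactly 2 are defective: C(8,2)·C(10,4) = 28·210 = 5880.
Conditional probability = 5880/18354 = 140/437.

140/437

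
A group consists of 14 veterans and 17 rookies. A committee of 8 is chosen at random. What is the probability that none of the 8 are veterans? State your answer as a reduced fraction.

374/121365

There are C(31,8) = 7888725 possible selections.
Selections with no veterans (all rookies): C(17,8) = 24310.
Probability = 24310/7888725 = 374/121365.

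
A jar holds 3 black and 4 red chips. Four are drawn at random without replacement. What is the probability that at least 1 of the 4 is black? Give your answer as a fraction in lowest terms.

34/35

Total selections: C(7,4) = 35.
The complement is all 4 are red: C(4,4) = 1.
Probability = 1 − 1/35 = 34/35.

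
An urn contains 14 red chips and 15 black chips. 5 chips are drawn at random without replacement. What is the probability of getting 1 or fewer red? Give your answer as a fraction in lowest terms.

There are C(29,5) = 118755 ways to choose the 5.
Favorable selections (1 or fewer red): C(14,0)·C(15,5) + C(14,1)·C(15,4) = 3003 + 19110 = 22113.
Probability = 22113/118755 = 27/145.

27/145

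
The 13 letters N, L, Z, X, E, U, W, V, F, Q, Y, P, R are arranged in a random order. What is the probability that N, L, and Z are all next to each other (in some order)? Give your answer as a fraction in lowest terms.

1/26

There are 13! = 6227020800 arrangements.
Treat the three as one block: 11! placements × 3! orders within the block = 39916800·6 = 239500800.
Probability = 239500800/6227020800 = 1/26.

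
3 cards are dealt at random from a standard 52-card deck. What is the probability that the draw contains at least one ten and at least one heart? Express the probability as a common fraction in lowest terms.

33/260

There are C(52,3) = 22100 possible draws.
By inclusion-exclusion on the complements, draws missing all tens or all hearts: C(48,3) + C(39,3) − C(36,3) = 17296 + 9139 − 7140 = 19295.
So draws with at least one of each: 22100 − 19295 = 2805, probability 2805/22100 = 33/260.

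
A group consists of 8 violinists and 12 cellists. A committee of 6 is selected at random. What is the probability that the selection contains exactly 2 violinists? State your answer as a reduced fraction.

231/646

Total number of selections: C(20,6) = 38760.
Selections with exactly 2 violinists: choose 2 of the 8 violinists and 4 of the 12 cellists, C(8,2)·C(12,4) = 28·495 = 13860.
Probability = 13860/38760 = 231/646.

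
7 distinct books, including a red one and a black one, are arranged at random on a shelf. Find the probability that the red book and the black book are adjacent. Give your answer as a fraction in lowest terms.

There are 7! = 5040 arrangements.
Treat the red book and the black book as a block: 6! arrangements of the blocks × 2 orders within the block = 2·720 = 1440.
Probability = 1440/5040 = 2/7.

2/7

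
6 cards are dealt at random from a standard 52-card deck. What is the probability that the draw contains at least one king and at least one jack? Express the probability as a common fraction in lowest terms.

There are C(52,6) = 20358520 possible draws.
By inclusion-exclusion on the complements, draws missing all kings or all jacks: C(48,6) + C(48,6) − C(44,6) = 12271512 + 12271512 − 7059052 = 17483972.
So draws with at least one of each: 20358520 − 17483972 = 2874548, probability 2874548/20358520 = 718637/5089630.

718637/5089630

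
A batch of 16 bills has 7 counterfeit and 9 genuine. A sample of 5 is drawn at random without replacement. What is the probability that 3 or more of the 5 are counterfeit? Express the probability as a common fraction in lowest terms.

19/52

There are C(16,5) = 4368 ways to choose the 5.
Favorable selections (3 or more counterfeit): C(7,3)·C(9,2) + C(7,4)·C(9,1) + C(7,5)·C(9,0) = 1260 + 315 + 21 = 1596.
Probability = 1596/4368 = 19/52.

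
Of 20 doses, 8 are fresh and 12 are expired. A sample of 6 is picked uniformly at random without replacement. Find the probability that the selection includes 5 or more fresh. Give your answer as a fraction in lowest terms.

There are C(20,6) = 38760 ways to choose the 6.
Favorable selections (5 or more fresh): C(8,5)·C(12,1) + C(8,6)·C(12,0) = 672 + 28 = 700.
Probability = 700/38760 = 35/1938.

35/1938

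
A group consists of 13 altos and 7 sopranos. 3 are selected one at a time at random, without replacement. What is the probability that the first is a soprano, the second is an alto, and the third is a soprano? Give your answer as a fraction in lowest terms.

Multiply the conditional probabilities at each draw: 7/20 · 13/19 · 6/18 = 546/6840 = 91/1140.

91/1140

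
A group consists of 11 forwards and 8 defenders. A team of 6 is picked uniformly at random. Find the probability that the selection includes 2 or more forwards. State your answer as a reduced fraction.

There are C(19,6) = 27132 ways to choose the 6.
Count the complement (fewer than 2 forwards): C(11,0)·C(8,6) + C(11,1)·C(8,5) = 28 + 616 = 644.
Probability = 1 − 644/27132 = 26488/27132 = 946/969.

946/969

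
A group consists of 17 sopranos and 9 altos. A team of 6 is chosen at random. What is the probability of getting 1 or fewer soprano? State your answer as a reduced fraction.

159/16445

There are C(26,6) = 230230 ways to choose the 6.
Favorable selections (1 or fewer soprano): C(17,0)·C(9,6) + C(17,1)·C(9,5) = 84 + 2142 = 2226.
Probability = 2226/230230 = 159/16445.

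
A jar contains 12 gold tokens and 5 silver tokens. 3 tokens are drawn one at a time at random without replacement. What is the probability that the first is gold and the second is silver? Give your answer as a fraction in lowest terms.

15/68

Multiply the conditional probabilities at each draw: 12/17 · 5/16 = 60/272 = 15/68.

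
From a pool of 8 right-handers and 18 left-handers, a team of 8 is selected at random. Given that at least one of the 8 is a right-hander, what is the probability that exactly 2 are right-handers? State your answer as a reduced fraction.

5712/16687

Work in counts. Selections with at least one right-hander: C(26,8) − C(18,8) = 1562275 − 43758 = 1518517.
Of those, selections where exactly 2 are right-handers: C(8,2)·C(18,6) = 28·18564 = 519792.
Conditional probability = 519792/1518517 = 5712/16687.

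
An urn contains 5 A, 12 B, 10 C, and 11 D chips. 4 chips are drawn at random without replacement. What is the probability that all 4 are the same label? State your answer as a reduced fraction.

There are C(38,4) = 73815 ways to draw 4 chips.
All same label: C(5,4) + C(12,4) + C(10,4) + C(11,4) = 5 + 495 + 210 + 330 = 1040.
Probability = 1040/73815 = 208/14763.

208/14763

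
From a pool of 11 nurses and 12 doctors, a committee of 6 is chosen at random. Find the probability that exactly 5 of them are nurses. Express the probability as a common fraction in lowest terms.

24/437

There are C(23,6) = 100947 ways to choose 6 from 23.
Selections with exactly 5 nurses: choose 5 of the 11 nurses and 1 of the 12 doctors, C(11,5)·C(12,1) = 462·12 = 5544.
Probability = 5544/100947 = 24/437.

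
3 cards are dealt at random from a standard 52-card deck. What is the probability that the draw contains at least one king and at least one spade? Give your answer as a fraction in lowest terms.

33/260

There are C(52,3) = 22100 possible draws.
By inclusion-exclusion on the complements, draws missing all kings or all spades: C(48,3) + C(39,3) − C(36,3) = 17296 + 9139 − 7140 = 19295.
So draws with at least one of each: 22100 − 19295 = 2805, probability 2805/22100 = 33/260.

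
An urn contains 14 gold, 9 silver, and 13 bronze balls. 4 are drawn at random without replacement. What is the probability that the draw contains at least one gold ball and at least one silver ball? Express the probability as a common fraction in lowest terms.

331/561

There are C(36,4) = 58905 possible draws.
By inclusion-exclusion on the complements, draws missing all gold or all silver: C(22,4) + C(27,4) − C(13,4) = 7315 + 17550 − 715 = 24150.
So draws with at least one of each: 58905 − 24150 = 34755, probability 34755/58905 = 331/561.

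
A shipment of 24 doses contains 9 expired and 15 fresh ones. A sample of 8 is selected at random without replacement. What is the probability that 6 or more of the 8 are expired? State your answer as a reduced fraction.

1041/81719

There are C(24,8) = 735471 ways to choose the 8.
Favorable selections (6 or more expired): C(9,6)·C(15,2) + C(9,7)·C(15,1) + C(9,8)·C(15,0) = 8820 + 540 + 9 = 9369.
Probability = 9369/735471 = 1041/81719.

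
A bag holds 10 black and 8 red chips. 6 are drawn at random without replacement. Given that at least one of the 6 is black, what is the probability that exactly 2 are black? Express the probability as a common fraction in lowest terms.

225/1324

Work in counts. Selections with at least one black: C(18,6) − C(8,6) = 18564 − 28 = 18536.
Of those, selections where exactly 2 are black: C(10,2)·C(8,4) = 45·70 = 3150.
Conditional probability = 3150/18536 = 225/1324.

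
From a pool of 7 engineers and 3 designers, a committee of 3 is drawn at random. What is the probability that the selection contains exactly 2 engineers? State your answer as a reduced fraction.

There are C(10,3) = 120 ways to choose 3 from 10.
Selections with exactly 2 engineers: choose 2 of the 7 engineers and 1 of the 3 designers, C(7,2)·C(3,1) = 21·3 = 63.
Probability = 63/120 = 21/40.

21/40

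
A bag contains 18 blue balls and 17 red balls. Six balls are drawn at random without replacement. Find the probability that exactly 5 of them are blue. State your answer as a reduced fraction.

There are C(35,6) = 1623160 ways to choose 6 from 35.
Selections with exactly 5 blue: choose 5 of the 18 blue and 1 of the 17 red, C(18,5)·C(17,1) = 8568·17 = 145656.
Probability = 145656/1623160 = 153/1705.

153/1705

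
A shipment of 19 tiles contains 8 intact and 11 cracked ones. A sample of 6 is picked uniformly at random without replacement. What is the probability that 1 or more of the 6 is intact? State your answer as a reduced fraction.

635/646

There are C(19,6) = 27132 ways to choose the 6.
The complement is all 6 are cracked: C(11,6) = 462.
Probability = 1 − 462/27132 = 26670/27132 = 635/646.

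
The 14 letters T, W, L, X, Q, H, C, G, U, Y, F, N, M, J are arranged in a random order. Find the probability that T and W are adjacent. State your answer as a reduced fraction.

There are 14! = 87178291200 arrangements.
Treat T and W as a block: 13! arrangements of the blocks × 2 orders within the block = 2·6227020800 = 12454041600.
Probability = 12454041600/87178291200 = 1/7.

1/7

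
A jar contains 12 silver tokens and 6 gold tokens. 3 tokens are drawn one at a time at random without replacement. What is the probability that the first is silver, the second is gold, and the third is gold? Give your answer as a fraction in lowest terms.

5/68

Multiply the conditional probabilities at each draw: 12/18 · 6/17 · 5/16 = 360/4896 = 5/68.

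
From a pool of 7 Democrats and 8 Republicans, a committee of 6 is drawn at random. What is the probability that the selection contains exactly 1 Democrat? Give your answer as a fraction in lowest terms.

Total number of selections: C(15,6) = 5005.
Selections with exactly 1 Democrat: choose 1 of the 7 Democrats and 5 of the 8 Republicans, C(7,1)·C(8,5) = 7·56 = 392.
Probability = 392/5005 = 56/715.

56/715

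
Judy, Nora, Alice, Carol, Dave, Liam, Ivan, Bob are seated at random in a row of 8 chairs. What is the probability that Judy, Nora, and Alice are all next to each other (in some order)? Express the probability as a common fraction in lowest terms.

3/28

There are 8! = 40320 arrangements.
Treat the three as one block: 6! placements × 3! orders within the block = 720·6 = 4320.
Probability = 4320/40320 = 3/28.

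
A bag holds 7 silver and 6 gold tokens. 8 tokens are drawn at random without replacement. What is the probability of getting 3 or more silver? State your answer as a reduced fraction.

422/429

Total selections: C(13,8) = 1287.
Favorable selections (3 or more silver): C(7,3)·C(6,5) + C(7,4)·C(6,4) + C(7,5)·C(6,3) + C(7,6)·C(6,2) + C(7,7)·C(6,1) = 210 + 525 + 420 + 105 + 6 = 1266.
Probability = 1266/1287 = 422/429.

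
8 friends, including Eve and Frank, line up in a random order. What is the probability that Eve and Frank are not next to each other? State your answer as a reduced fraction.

3/4

There are 8! = 40320 arrangements.
Arrangements with Eve and Frank adjacent: 2·7! = 10080.
So not adjacent: 40320 − 10080 = 30240, probability 30240/40320 = 3/4.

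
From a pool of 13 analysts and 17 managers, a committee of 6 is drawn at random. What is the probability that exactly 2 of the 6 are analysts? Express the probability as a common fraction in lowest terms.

The sample space is all 6-subsets of the 30: C(30,6) = 593775.
Selections with exactly 2 analysts: choose 2 of the 13 analysts and 4 of the 17 managers, C(13,2)·C(17,4) = 78·2380 = 185640.
Probability = 185640/593775 = 136/435.

136/435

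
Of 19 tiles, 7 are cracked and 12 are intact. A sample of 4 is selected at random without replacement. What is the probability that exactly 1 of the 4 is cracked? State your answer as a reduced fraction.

Total number of selections: C(19,4) = 3876.
Selections with exactly 1 cracked: choose 1 of the 7 cracked and 3 of the 12 intact, C(7,1)·C(12,3) = 7·220 = 1540.
Probability = 1540/3876 = 385/969.

385/969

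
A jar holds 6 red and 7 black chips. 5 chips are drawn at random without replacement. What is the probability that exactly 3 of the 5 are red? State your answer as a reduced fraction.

The sample space is all 5-subsets of the 13: C(13,5) = 1287.
Selections with exactly 3 red: choose 3 of the 6 red and 2 of the 7 black, C(6,3)·C(7,2) = 20·21 = 420.
Probability = 420/1287 = 140/429.

140/429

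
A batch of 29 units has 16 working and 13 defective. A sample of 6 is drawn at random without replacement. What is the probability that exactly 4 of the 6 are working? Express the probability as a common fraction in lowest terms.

There are C(29,6) = 475020 ways to choose 6 from 29.
Selections with exactly 4 working: choose 4 of the 16 working and 2 of the 13 defective, C(16,4)·C(13,2) = 1820·78 = 141960.
Probability = 141960/475020 = 26/87.

26/87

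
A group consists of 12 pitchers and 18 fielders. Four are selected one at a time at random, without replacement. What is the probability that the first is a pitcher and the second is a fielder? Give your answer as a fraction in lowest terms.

Multiply the conditional probabilities at each draw: 12/30 · 18/29 = 216/870 = 36/145.

36/145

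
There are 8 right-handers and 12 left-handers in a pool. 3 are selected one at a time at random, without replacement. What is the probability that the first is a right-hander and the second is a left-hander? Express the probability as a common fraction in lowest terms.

Multiply the conditional probabilities at each draw: 8/20 · 12/19 = 96/380 = 24/95.

24/95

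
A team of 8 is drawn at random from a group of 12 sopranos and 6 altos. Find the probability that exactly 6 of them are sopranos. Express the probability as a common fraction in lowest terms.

There are C(18,8) = 43758 ways to choose 8 from 18.
Selections with exactly 6 sopranos: choose 6 of the 12 sopranos and 2 of the 6 altos, C(12,6)·C(6,2) = 924·15 = 13860.
Probability = 13860/43758 = 70/221.

70/221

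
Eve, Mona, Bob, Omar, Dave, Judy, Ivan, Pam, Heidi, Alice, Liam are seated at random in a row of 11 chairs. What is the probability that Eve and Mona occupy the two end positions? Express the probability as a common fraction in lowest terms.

There are 11! = 39916800 arrangements.
Place Eve and Mona at the ends in 2 ways, arrange the remaining 9 in 9! = 362880 ways: 2·362880 = 725760.
Probability = 725760/39916800 = 1/55.

1/55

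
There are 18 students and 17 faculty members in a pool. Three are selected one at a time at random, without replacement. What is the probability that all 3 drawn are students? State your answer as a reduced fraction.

48/385

Multiply the conditional probabilities at each draw: 18/35 · 17/34 · 16/33 = 4896/39270 = 48/385.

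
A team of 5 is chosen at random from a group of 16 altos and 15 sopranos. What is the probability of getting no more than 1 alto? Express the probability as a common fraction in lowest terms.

There are C(31,5) = 169911 ways to choose the 5.
Favorable selections (no more than 1 alto): C(16,0)·C(15,5) + C(16,1)·C(15,4) = 3003 + 21840 = 24843.
Probability = 24843/169911 = 1183/8091.

1183/8091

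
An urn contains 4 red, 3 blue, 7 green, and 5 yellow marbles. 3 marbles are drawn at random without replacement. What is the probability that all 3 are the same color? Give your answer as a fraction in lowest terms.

50/969

There are C(19,3) = 969 ways to draw 3 marbles.
All same color: C(4,3) + C(3,3) + C(7,3) + C(5,3) = 4 + 1 + 35 + 10 = 50.
Probability = 50/969.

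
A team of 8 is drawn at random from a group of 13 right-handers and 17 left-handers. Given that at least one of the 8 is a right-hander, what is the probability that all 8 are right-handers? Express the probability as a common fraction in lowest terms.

99/448355

Work in counts. Selections with at least one right-hander: C(30,8) − C(17,8) = 5852925 − 24310 = 5828615.
Of those, selections where all 8 are right-handers: C(13,8) = 1287.
Conditional probability = 1287/5828615 = 99/448355.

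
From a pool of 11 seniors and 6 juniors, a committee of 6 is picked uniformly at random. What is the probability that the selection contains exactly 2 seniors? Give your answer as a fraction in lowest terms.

825/12376

The sample space is all 6-subsets of the 17: C(17,6) = 12376.
Selections with exactly 2 seniors: choose 2 of the 11 seniors and 4 of the 6 juniors, C(11,2)·C(6,4) = 55·15 = 825.
Probability = 825/12376.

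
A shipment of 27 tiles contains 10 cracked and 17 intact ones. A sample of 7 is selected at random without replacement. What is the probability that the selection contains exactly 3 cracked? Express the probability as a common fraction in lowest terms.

9520/29601

Total number of selections: C(27,7) = 888030.
Selections with exactly 3 cracked: choose 3 of the 10 cracked and 4 of the 17 intact, C(10,3)·C(17,4) = 120·2380 = 285600.
Probability = 285600/888030 = 9520/29601.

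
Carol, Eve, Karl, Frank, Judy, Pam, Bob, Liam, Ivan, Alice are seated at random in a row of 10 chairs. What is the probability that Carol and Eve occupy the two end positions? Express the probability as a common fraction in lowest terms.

1/45

There are 10! = 3628800 arrangements.
Place Carol and Eve at the ends in 2 ways, arrange the remaining 8 in 8! = 40320 ways: 2·40320 = 80640.
Probability = 80640/3628800 = 1/45.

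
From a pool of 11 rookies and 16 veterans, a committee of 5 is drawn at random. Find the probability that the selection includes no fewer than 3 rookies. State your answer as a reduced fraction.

473/1495

There are C(27,5) = 80730 ways to choose the 5.
Favorable selections (no fewer than 3 rookies): C(11,3)·C(16,2) + C(11,4)·C(16,1) + C(11,5)·C(16,0) = 19800 + 5280 + 462 = 25542.
Probability = 25542/80730 = 473/1495.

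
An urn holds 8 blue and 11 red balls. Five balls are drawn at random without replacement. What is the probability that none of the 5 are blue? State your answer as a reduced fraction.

There are C(19,5) = 11628 possible selections.
Selections with no blue (all red): C(11,5) = 462.
Probability = 462/11628 = 77/1938.

77/1938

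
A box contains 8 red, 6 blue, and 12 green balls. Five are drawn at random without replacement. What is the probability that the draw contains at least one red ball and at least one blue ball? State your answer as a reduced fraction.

2125/3289

There are C(26,5) = 65780 possible draws.
By inclusion-exclusion on the complements, draws missing all red or all blue: C(18,5) + C(20,5) − C(12,5) = 8568 + 15504 − 792 = 23280.
So draws with at least one of each: 65780 − 23280 = 42500, probability 42500/65780 = 2125/3289.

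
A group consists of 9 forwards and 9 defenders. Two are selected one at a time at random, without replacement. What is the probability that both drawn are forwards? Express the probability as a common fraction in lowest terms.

4/17

Multiply the conditional probabilities at each draw: 9/18 · 8/17 = 72/306 = 4/17.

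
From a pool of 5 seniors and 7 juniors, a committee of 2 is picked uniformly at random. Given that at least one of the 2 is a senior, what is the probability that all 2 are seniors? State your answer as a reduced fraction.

2/9

Work in counts. Selections with at least one senior: C(12,2) − C(7,2) = 66 − 21 = 45.
Of those, selections where all 2 are seniors: C(5,2) = 10.
Conditional probability = 10/45 = 2/9.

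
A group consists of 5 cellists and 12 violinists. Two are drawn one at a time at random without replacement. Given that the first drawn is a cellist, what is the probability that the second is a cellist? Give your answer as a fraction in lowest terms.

After removing one cellist, 16 remain: 4 cellists and 12 violinists.
So the probability the next is a cellist is 4/16 = 1/4.

1/4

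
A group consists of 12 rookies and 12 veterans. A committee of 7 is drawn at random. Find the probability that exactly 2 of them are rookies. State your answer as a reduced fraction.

The sample space is all 7-subsets of the 24: C(24,7) = 346104.
Selections with exactly 2 rookies: choose 2 of the 12 rookies and 5 of the 12 veterans, C(12,2)·C(12,5) = 66·792 = 52272.
Probability = 52272/346104 = 66/437.

66/437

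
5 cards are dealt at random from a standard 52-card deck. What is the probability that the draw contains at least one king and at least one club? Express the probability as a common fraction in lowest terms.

229297/866320

There are C(52,5) = 2598960 possible draws.
By inclusion-exclusion on the complements, draws missing all kings or all clubs: C(48,5) + C(39,5) − C(36,5) = 1712304 + 575757 − 376992 = 1911069.
So draws with at least one of each: 2598960 − 1911069 = 687891, probability 687891/2598960 = 229297/866320.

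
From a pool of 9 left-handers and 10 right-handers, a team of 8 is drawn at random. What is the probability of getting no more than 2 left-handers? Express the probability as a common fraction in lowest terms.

Total selections: C(19,8) = 75582.
Favorable selections (no more than 2 left-handers): C(9,0)·C(10,8) + C(9,1)·C(10,7) + C(9,2)·C(10,6) = 45 + 1080 + 7560 = 8685.
Probability = 8685/75582 = 965/8398.

965/8398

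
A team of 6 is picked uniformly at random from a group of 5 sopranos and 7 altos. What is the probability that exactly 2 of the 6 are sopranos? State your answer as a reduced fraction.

25/66

Total number of selections: C(12,6) = 924.
Selections with exactly 2 sopranos: choose 2 of the 5 sopranos and 4 of the 7 altos, C(5,2)·C(7,4) = 10·35 = 350.
Probability = 350/924 = 25/66.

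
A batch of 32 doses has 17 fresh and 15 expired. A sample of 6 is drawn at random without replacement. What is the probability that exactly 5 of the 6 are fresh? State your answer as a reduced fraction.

There are C(32,6) = 906192 ways to choose 6 from 32.
Selections with exactly 5 fresh: choose 5 of the 17 fresh and 1 of the 15 expired, C(17,5)·C(15,1) = 6188·15 = 92820.
Probability = 92820/906192 = 1105/10788.

1105/10788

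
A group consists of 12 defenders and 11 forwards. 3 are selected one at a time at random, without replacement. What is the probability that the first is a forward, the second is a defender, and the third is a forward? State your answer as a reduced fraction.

Multiply the conditional probabilities at each draw: 11/23 · 12/22 · 10/21 = 1320/10626 = 20/161.

20/161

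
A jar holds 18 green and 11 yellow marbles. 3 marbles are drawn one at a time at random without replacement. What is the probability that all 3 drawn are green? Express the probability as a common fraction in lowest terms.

136/609

Multiply the conditional probabilities at each draw: 18/29 · 17/28 · 16/27 = 4896/21924 = 136/609.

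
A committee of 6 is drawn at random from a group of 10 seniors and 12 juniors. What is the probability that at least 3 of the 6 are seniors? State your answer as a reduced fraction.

Total selections: C(22,6) = 74613.
Count the complement (fewer than 3 seniors): C(10,0)·C(12,6) + C(10,1)·C(12,5) + C(10,2)·C(12,4) = 924 + 7920 + 22275 = 31119.
Probability = 1 − 31119/74613 = 43494/74613 = 1318/2261.

1318/2261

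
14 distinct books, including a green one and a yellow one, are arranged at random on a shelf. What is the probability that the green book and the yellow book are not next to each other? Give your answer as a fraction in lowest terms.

6/7

There are 14! = 87178291200 arrangements.
Arrangements with the green book and the yellow book adjacent: 2·13! = 12454041600.
So not adjacent: 87178291200 − 12454041600 = 74724249600, probability 74724249600/87178291200 = 6/7.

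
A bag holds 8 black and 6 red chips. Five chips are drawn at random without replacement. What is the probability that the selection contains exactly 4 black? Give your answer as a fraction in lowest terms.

Total number of selections: C(14,5) = 2002.
Selections with exactly 4 black: choose 4 of the 8 black and 1 of the 6 red, C(8,4)·C(6,1) = 70·6 = 420.
Probability = 420/2002 = 30/143.

30/143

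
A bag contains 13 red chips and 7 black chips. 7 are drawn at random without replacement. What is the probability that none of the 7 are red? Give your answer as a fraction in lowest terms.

1/77520

There are C(20,7) = 77520 possible selections.
Selections with no red (all black): C(7,7) = 1.
Probability = 1/77520.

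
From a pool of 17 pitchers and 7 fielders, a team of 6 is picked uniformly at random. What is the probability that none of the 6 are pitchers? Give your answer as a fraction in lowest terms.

1/19228

There are C(24,6) = 134596 possible selections.
Selections with no pitchers (all fielders): C(7,6) = 7.
Probability = 7/134596 = 1/19228.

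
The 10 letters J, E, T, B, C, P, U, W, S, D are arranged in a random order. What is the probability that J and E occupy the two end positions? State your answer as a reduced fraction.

1/45

There are 10! = 3628800 arrangements.
Place J and E at the ends in 2 ways, arrange the remaining 8 in 8! = 40320 ways: 2·40320 = 80640.
Probability = 80640/3628800 = 1/45.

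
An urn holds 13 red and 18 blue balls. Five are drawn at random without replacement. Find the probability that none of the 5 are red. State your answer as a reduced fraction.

There are C(31,5) = 169911 possible selections.
Selections with no red (all blue): C(18,5) = 8568.
Probability = 8568/169911 = 136/2697.

136/2697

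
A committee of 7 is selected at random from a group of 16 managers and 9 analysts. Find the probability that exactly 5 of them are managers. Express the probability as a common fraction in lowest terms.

39312/120175

The sample space is all 7-subsets of the 25: C(25,7) = 480700.
Selections with exactly 5 managers: choose 5 of the 16 managers and 2 of the 9 analysts, C(16,5)·C(9,2) = 4368·36 = 157248.
Probability = 157248/480700 = 39312/120175.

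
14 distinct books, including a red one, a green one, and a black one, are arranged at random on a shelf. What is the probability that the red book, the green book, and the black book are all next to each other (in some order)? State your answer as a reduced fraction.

3/91

There are 14! = 87178291200 arrangements.
Treat the three as one block: 12! placements × 3! orders within the block = 479001600·6 = 2874009600.
Probability = 2874009600/87178291200 = 3/91.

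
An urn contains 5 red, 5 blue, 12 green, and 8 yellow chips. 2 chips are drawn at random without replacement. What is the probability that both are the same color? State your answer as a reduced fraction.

There are C(30,2) = 435 ways to draw 2 chips.
All same color: C(5,2) + C(5,2) + C(12,2) + C(8,2) = 10 + 10 + 66 + 28 = 114.
Probability = 114/435 = 38/145.

38/145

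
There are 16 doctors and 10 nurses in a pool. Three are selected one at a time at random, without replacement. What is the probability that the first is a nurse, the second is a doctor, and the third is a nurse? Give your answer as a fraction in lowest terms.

6/65

Multiply the conditional probabilities at each draw: 10/26 · 16/25 · 9/24 = 1440/15600 = 6/65.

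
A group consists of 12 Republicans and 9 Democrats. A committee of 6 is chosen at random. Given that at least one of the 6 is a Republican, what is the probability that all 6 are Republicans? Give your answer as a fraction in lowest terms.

Work in counts. Selections with at least one Republican: C(21,6) − C(9,6) = 54264 − 84 = 54180.
Of those, selections where all 6 are Republicans: C(12,6) = 924.
Conditional probability = 924/54180 = 11/645.

11/645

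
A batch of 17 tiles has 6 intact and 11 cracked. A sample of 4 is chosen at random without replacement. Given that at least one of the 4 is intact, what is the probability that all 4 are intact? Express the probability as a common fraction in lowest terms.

3/410

Work in counts. Selections with at least one intact: C(17,4) − C(11,4) = 2380 − 330 = 2050.
Of those, selections where all 4 are intact: C(6,4) = 15.
Conditional probability = 15/2050 = 3/410.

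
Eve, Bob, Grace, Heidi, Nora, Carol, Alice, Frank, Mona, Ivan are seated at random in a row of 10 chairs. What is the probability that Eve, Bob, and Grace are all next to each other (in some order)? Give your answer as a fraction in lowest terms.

1/15

There are 10! = 3628800 arrangements.
Treat the three as one block: 8! placements × 3! orders within the block = 40320·6 = 241920.
Probability = 241920/3628800 = 1/15.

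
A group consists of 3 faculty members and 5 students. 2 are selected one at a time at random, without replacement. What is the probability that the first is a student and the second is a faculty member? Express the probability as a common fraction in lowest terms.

Multiply the conditional probabilities at each draw: 5/8 · 3/7 = 15/56.

15/56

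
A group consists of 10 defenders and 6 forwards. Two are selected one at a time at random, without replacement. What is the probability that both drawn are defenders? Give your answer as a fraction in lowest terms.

Multiply the conditional probabilities at each draw: 10/16 · 9/15 = 90/240 = 3/8.

3/8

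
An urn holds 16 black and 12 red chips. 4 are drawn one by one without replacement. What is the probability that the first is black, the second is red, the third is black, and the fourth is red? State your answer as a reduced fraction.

88/1365

Multiply the conditional probabilities at each draw: 16/28 · 12/27 · 15/26 · 11/25 = 31680/491400 = 88/1365.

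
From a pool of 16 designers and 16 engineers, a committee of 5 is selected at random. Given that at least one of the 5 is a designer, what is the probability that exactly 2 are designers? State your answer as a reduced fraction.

600/1759

Work in counts. Selections with at least one designer: C(32,5) − C(16,5) = 201376 − 4368 = 197008.
Of those, selections where exactly 2 are designers: C(16,2)·C(16,3) = 120·560 = 67200.
Conditional probability = 67200/197008 = 600/1759.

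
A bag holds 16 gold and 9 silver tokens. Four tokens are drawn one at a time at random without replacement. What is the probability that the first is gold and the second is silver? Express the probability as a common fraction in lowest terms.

Multiply the conditional probabilities at each draw: 16/25 · 9/24 = 144/600 = 6/25.

6/25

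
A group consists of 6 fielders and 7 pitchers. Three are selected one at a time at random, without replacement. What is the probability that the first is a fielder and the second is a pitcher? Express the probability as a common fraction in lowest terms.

Multiply the conditional probabilities at each draw: 6/13 · 7/12 = 42/156 = 7/26.

7/26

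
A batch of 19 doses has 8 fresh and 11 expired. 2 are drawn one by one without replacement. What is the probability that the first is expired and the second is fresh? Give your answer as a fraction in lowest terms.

Multiply the conditional probabilities at each draw: 11/19 · 8/18 = 88/342 = 44/171.

44/171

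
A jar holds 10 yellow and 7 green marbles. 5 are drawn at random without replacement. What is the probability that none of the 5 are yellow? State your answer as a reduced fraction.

3/884

There are C(17,5) = 6188 possible selections.
Selections with no yellow (all green): C(7,5) = 21.
Probability = 21/6188 = 3/884.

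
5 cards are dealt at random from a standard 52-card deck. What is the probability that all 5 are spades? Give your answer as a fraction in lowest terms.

33/66640

There are C(52,5) = 2598960 possible 5-card hands.
Hands that are all spades: C(13,5) = 1287.
Probability = 1287/2598960 = 33/66640.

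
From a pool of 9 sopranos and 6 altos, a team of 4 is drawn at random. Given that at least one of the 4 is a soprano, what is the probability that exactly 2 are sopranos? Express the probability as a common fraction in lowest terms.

Work in counts. Selections with at least one soprano: C(15,4) − C(6,4) = 1365 − 15 = 1350.
Of those, selections where exactly 2 are sopranos: C(9,2)·C(6,2) = 36·15 = 540.
Conditional probability = 540/1350 = 2/5.

2/5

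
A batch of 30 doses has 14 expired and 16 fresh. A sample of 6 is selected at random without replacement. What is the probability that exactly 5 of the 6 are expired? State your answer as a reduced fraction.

Total number of selections: C(30,6) = 593775.
Selections with exactly 5 expired: choose 5 of the 14 expired and 1 of the 16 fresh, C(14,5)·C(16,1) = 2002·16 = 32032.
Probability = 32032/593775 = 352/6525.

352/6525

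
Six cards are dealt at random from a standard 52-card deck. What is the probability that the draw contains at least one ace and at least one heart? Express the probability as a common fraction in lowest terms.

There are C(52,6) = 20358520 possible draws.
By inclusion-exclusion on the complements, draws missing all aces or all hearts: C(48,6) + C(39,6) − C(36,6) = 12271512 + 3262623 − 1947792 = 13586343.
So draws with at least one of each: 20358520 − 13586343 = 6772177, probability 6772177/20358520.

6772177/20358520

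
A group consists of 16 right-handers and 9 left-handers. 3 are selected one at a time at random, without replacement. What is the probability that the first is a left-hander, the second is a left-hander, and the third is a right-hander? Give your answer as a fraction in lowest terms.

Multiply the conditional probabilities at each draw: 9/25 · 8/24 · 16/23 = 1152/13800 = 48/575.

48/575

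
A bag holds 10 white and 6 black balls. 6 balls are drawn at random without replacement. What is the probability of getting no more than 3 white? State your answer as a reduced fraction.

Total selections: C(16,6) = 8008.
Count the complement (more than 3 white): C(10,4)·C(6,2) + C(10,5)·C(6,1) + C(10,6)·C(6,0) = 3150 + 1512 + 210 = 4872.
Probability = 1 − 4872/8008 = 3136/8008 = 56/143.

56/143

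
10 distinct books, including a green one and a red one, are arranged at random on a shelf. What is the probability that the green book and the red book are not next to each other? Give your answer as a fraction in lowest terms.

There are 10! = 3628800 arrangements.
Arrangements with the green book and the red book adjacent: 2·9! = 725760.
So not adjacent: 3628800 − 725760 = 2903040, probability 2903040/3628800 = 4/5.

4/5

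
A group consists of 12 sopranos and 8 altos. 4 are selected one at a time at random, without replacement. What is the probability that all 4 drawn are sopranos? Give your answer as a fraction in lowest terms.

Multiply the conditional probabilities at each draw: 12/20 · 11/19 · 10/18 · 9/17 = 11880/116280 = 33/323.

33/323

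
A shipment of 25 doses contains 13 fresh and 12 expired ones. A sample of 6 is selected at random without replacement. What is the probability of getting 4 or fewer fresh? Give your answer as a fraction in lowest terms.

727/805

Total selections: C(25,6) = 177100.
Count the complement (more than 4 fresh): C(13,5)·C(12,1) + C(13,6)·C(12,0) = 15444 + 1716 = 17160.
Probability = 1 − 17160/177100 = 159940/177100 = 727/805.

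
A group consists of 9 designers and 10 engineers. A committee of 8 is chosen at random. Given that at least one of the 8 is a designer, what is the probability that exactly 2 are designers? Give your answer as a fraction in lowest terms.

120/1199

Work in counts. Selections with at least one designer: C(19,8) − C(10,8) = 75582 − 45 = 75537.
Of those, selections where exactly 2 are designers: C(9,2)·C(10,6) = 36·210 = 7560.
Conditional probability = 7560/75537 = 120/1199.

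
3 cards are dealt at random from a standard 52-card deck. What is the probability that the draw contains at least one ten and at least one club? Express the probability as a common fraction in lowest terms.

There are C(52,3) = 22100 possible draws.
By inclusion-exclusion on the complements, draws missing all tens or all clubs: C(48,3) + C(39,3) − C(36,3) = 17296 + 9139 − 7140 = 19295.
So draws with at least one of each: 22100 − 19295 = 2805, probability 2805/22100 = 33/260.

33/260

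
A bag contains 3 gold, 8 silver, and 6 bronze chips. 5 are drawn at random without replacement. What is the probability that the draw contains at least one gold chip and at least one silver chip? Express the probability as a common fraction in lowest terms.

2033/3094

There are C(17,5) = 6188 possible draws.
By inclusion-exclusion on the complements, draws missing all gold or all silver: C(14,5) + C(9,5) − C(6,5) = 2002 + 126 − 6 = 2122.
So draws with at least one of each: 6188 − 2122 = 4066, probability 4066/6188 = 2033/3094.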